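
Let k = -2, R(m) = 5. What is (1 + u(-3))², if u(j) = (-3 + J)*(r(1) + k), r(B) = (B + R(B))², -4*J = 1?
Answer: 47961/4 ≈ 11990.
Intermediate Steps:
J = -¼ (J = -¼*1 = -¼ ≈ -0.25000)
r(B) = (5 + B)² (r(B) = (B + 5)² = (5 + B)²)
u(j) = -221/2 (u(j) = (-3 - ¼)*((5 + 1)² - 2) = -13*(6² - 2)/4 = -13*(36 - 2)/4 = -13/4*34 = -221/2)
(1 + u(-3))² = (1 - 221/2)² = (-219/2)² = 47961/4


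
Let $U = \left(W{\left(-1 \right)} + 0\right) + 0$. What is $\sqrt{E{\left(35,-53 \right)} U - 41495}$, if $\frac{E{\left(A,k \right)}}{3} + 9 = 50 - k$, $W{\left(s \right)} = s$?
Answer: $i \sqrt{41777} \approx 204.39 i$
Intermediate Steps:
$E{\left(A,k \right)} = 123 - 3 k$ ($E{\left(A,k \right)} = -27 + 3 \left(50 - k\right) = -27 - \left(-150 + 3 k\right) = 123 - 3 k$)
$U = -1$ ($U = \left(-1 + 0\right) + 0 = -1 + 0 = -1$)
$\sqrt{E{\left(35,-53 \right)} U - 41495} = \sqrt{\left(123 - -159\right) \left(-1\right) - 41495} = \sqrt{\left(123 + 159\right) \left(-1\right) - 41495} = \sqrt{282 \left(-1\right) - 41495} = \sqrt{-282 - 41495} = \sqrt{-41777} = i \sqrt{41777}$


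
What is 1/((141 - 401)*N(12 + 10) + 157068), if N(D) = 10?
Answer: 1/154468 ≈ 6.4738e-6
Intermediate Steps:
1/((141 - 401)*N(12 + 10) + 157068) = 1/((141 - 401)*10 + 157068) = 1/(-260*10 + 157068) = 1/(-2600 + 157068) = 1/154468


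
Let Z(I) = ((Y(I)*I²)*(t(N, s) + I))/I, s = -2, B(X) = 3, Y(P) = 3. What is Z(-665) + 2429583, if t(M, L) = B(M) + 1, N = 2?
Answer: 3748278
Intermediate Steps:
t(M, L) = 4 (t(M, L) = 3 + 1 = 4)
Z(I) = 3*I*(4 + I) (Z(I) = ((3*I²)*(4 + I))/I = (3*I²*(4 + I))/I = 3*I*(4 + I))
Z(-665) + 2429583 = 3*(-665)*(4 - 665) + 2429583 = 3*(-665)*(-661) + 2429583 = 1318695 + 2429583 = 3748278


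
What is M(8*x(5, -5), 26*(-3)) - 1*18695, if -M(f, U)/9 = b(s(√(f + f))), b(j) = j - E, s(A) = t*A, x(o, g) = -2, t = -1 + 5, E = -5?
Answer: -18740 - 144*I*√2 ≈ -18740.0 - 203.65*I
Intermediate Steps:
t = 4
s(A) = 4*A
b(j) = 5 + j (b(j) = j - 1*(-5) = j + 5 = 5 + j)
M(f, U) = -45 - 36*√2*√f (M(f, U) = -9*(5 + 4*√(f + f)) = -9*(5 + 4*√(2*f)) = -9*(5 + 4*(√2*√f)) = -9*(5 + 4*√2*√f) = -45 - 36*√2*√f)
M(8*x(5, -5), 26*(-3)) - 1*18695 = (-45 - 36*√2*√(8*(-2))) - 1*18695 = (-45 - 36*√2*√(-16)) - 18695 = (-45 - 36*√2*4*I) - 18695 = (-45 - 144*I*√2) - 18695 = -18740 - 144*I*√2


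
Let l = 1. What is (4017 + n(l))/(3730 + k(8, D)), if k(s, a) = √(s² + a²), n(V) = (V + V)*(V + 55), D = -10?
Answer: 7700585/6956368 - 4129*√41/6956368 ≈ 1.1032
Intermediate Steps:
n(V) = 2*V*(55 + V) (n(V) = (2*V)*(55 + V) = 2*V*(55 + V))
k(s, a) = √(a² + s²)
(4017 + n(l))/(3730 + k(8, D)) = (4017 + 2*1*(55 + 1))/(3730 + √((-10)² + 8²)) = (4017 + 2*1*56)/(3730 + √(100 + 64)) = (4017 + 112)/(3730 + √164) = 4129/(3730 + 2*√41)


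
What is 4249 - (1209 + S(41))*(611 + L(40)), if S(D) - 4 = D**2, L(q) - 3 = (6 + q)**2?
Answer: -7896371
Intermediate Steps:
L(q) = 3 + (6 + q)**2
S(D) = 4 + D**2
4249 - (1209 + S(41))*(611 + L(40)) = 4249 - (1209 + (4 + 41**2))*(611 + (3 + (6 + 40)**2)) = 4249 - (1209 + (4 + 1681))*(611 + (3 + 46**2)) = 4249 - (1209 + 1685)*(611 + (3 + 2116)) = 4249 - 2894*(611 + 2119) = 4249 - 2894*2730 = 4249 - 1*7900620 = 4249 - 7900620 = -7896371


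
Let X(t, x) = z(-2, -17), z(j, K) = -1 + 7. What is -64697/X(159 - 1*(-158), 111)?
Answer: -64697/6 ≈ -10783.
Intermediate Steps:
z(j, K) = 6
X(t, x) = 6
-64697/X(159 - 1*(-158), 111) = -64697/6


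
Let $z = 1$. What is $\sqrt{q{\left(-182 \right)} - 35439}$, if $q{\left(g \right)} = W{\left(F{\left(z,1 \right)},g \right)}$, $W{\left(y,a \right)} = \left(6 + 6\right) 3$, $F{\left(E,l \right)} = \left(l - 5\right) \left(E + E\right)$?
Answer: $i \sqrt{35403} \approx 188.16 i$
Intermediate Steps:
$F{\left(E,l \right)} = 2 E \left(-5 + l\right)$ ($F{\left(E,l \right)} = \left(-5 + l\right) 2 E = 2 E \left(-5 + l\right)$)
$W{\left(y,a \right)} = 36$ ($W{\left(y,a \right)} = 12 \cdot 3 = 36$)
$q{\left(g \right)} = 36$
$\sqrt{q{\left(-182 \right)} - 35439} = \sqrt{36 - 35439} = \sqrt{-35403} = i \sqrt{35403}$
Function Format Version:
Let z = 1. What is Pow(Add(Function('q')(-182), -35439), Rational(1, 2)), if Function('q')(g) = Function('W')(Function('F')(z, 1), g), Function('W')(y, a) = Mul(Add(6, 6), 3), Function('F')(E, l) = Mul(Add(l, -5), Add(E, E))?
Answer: Mul(I, Pow(35403, Rational(1, 2))) ≈ Mul(188.16, I)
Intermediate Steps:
Function('F')(E, l) = Mul(2, E, Add(-5, l)) (Function('F')(E, l) = Mul(Add(-5, l), Mul(2, E)) = Mul(2, E, Add(-5, l)))
Function('W')(y, a) = 36 (Function('W')(y, a) = Mul(12, 3) = 36)
Function('q')(g) = 36
Pow(Add(Function('q')(-182), -35439), Rational(1, 2)) = Pow(Add(36, -35439), Rational(1, 2)) = Pow(-35403, Rational(1, 2)) = Mul(I, Pow(35403, Rational(1, 2)))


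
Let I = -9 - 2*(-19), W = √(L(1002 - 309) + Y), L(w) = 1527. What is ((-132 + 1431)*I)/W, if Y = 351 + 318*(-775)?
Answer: -12557*I*√61143/40762 ≈ -76.173*I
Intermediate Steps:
Y = -246099 (Y = 351 - 246450 = -246099)
W = 2*I*√61143 (W = √(1527 - 246099) = √(-244572) = 2*I*√61143 ≈ 494.54*I)
I = 29 (I = -9 + 38 = 29)
((-132 + 1431)*I)/W = ((-132 + 1431)*29)/((2*I*√61143)) = (1299*29)*(-I*√61143/122286) = 37671*(-I*√61143/122286) = -12557*I*√61143/40762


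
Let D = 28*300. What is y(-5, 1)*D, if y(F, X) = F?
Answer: -42000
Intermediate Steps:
D = 8400
y(-5, 1)*D = -5*8400 = -42000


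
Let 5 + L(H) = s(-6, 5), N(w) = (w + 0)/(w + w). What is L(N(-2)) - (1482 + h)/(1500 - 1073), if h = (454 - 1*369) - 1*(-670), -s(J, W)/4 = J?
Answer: 5876/427 ≈ 13.761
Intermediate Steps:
s(J, W) = -4*J
N(w) = ½ (N(w) = w/((2*w)) = w*(1/(2*w)) = ½)
h = 755 (h = (454 - 369) + 670 = 85 + 670 = 755)
L(H) = 19 (L(H) = -5 - 4*(-6) = -5 + 24 = 19)
L(N(-2)) - (1482 + h)/(1500 - 1073) = 19 - (1482 + 755)/(1500 - 1073) = 19 - 2237/427 = 5876/427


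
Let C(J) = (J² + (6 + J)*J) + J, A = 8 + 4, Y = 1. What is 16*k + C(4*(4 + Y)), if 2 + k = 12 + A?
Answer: 1292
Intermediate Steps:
A = 12
C(J) = J + J² + J*(6 + J) (C(J) = (J² + J*(6 + J)) + J = J + J² + J*(6 + J))
k = 22 (k = -2 + (12 + 12) = -2 + 24 = 22)
16*k + C(4*(4 + Y)) = 16*22 + (4*(4 + 1))*(7 + 2*(4*(4 + 1))) = 352 + (4*5)*(7 + 2*(4*5)) = 352 + 20*(7 + 2*20) = 352 + 20*(7 + 40) = 352 + 20*47 = 352 + 940 = 1292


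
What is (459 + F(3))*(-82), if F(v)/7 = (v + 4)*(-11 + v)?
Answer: -5494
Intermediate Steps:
F(v) = 7*(-11 + v)*(4 + v) (F(v) = 7*((v + 4)*(-11 + v)) = 7*((4 + v)*(-11 + v)) = 7*((-11 + v)*(4 + v)) = 7*(-11 + v)*(4 + v))
(459 + F(3))*(-82) = (459 + (-308 - 49*3 + 7*3²))*(-82) = (459 + (-308 - 147 + 7*9))*(-82) = (459 + (-308 - 147 + 63))*(-82) = (459 - 392)*(-82) = 67*(-82) = -5494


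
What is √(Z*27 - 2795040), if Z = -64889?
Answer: 3*I*√505227 ≈ 2132.4*I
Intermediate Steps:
√(Z*27 - 2795040) = √(-64889*27 - 2795040) = √(-1752003 - 2795040) = √(-4547043) = 3*I*√505227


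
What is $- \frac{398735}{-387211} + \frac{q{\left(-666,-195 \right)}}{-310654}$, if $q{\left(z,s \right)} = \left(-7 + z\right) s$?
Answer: $\frac{73052987105}{120288645994} \approx 0.60731$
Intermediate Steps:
$q{\left(z,s \right)} = s \left(-7 + z\right)$
$- \frac{398735}{-387211} + \frac{q{\left(-666,-195 \right)}}{-310654} = - \frac{398735}{-387211} + \frac{\left(-195\right) \left(-7 - 666\right)}{-310654} = \left(-398735\right) \left(- \frac{1}{387211}\right) + \left(-195\right) \left(-673\right) \left(- \frac{1}{310654}\right) = \frac{398735}{387211} + 131235 \left(- \frac{1}{310654}\right) = \frac{398735}{387211} - \frac{131235}{310654} = \frac{73052987105}{120288645994}$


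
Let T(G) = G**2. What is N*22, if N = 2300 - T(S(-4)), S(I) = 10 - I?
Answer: 46288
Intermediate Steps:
N = 2104 (N = 2300 - (10 - 1*(-4))**2 = 2300 - (10 + 4)**2 = 2300 - 1*14**2 = 2300 - 1*196 = 2300 - 196 = 2104)
N*22 = 2104*22 = 46288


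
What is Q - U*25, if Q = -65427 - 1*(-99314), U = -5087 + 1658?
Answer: 119612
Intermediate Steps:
U = -3429
Q = 33887 (Q = -65427 + 99314 = 33887)
Q - U*25 = 33887 - (-3429)*25 = 33887 - 1*(-85725) = 33887 + 85725 = 119612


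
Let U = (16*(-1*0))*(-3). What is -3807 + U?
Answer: -3807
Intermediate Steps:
U = 0 (U = (16*0)*(-3) = 0*(-3) = 0)
-3807 + U = -3807 + 0 = -3807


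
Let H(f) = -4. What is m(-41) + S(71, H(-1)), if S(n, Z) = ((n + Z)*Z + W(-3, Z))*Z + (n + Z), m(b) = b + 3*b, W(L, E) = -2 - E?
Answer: 967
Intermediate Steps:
m(b) = 4*b
S(n, Z) = Z + n + Z*(-2 - Z + Z*(Z + n)) (S(n, Z) = ((n + Z)*Z + (-2 - Z))*Z + (n + Z) = ((Z + n)*Z + (-2 - Z))*Z + (Z + n) = (Z*(Z + n) + (-2 - Z))*Z + (Z + n) = (-2 - Z + Z*(Z + n))*Z + (Z + n) = Z*(-2 - Z + Z*(Z + n)) + (Z + n) = Z + n + Z*(-2 - Z + Z*(Z + n)))
m(-41) + S(71, H(-1)) = 4*(-41) + (71 + (-4)**3 - 1*(-4) - 1*(-4)**2 + 71*(-4)**2) = -164 + (71 - 64 + 4 - 1*16 + 71*16) = -164 + (71 - 64 + 4 - 16 + 1136) = -164 + 1131 = 967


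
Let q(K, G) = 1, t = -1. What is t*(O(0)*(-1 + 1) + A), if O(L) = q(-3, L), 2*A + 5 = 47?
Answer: -21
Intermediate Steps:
A = 21 (A = -5/2 + (½)*47 = -5/2 + 47/2 = 21)
O(L) = 1
t*(O(0)*(-1 + 1) + A) = -(1*(-1 + 1) + 21) = -(1*0 + 21) = -(0 + 21) = -1*21 = -21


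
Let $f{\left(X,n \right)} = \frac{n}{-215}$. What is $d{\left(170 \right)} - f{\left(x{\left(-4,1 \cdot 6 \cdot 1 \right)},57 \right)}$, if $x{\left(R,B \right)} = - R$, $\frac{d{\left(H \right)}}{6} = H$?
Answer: $\frac{219357}{215} \approx 1020.3$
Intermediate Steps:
$d{\left(H \right)} = 6 H$
$f{\left(X,n \right)} = - \frac{n}{215}$ ($f{\left(X,n \right)} = n \left(- \frac{1}{215}\right) = - \frac{n}{215}$)
$d{\left(170 \right)} - f{\left(x{\left(-4,1 \cdot 6 \cdot 1 \right)},57 \right)} = 6 \cdot 170 - \left(- \frac{1}{215}\right) 57 = 1020 - - \frac{57}{215} = 1020 + \frac{57}{215} = \frac{219357}{215}$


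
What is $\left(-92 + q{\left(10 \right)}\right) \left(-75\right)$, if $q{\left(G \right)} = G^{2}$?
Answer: $-600$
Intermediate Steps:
$\left(-92 + q{\left(10 \right)}\right) \left(-75\right) = \left(-92 + 10^{2}\right) \left(-75\right) = \left(-92 + 100\right) \left(-75\right) = 8 \left(-75\right) = -600$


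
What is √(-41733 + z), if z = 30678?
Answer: I*√11055 ≈ 105.14*I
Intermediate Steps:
√(-41733 + z) = √(-41733 + 30678) = √(-11055) = I*√11055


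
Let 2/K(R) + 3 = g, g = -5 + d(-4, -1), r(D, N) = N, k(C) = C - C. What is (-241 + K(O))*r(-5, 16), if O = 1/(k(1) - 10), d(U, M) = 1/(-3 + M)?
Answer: -127376/33 ≈ -3859.9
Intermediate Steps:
k(C) = 0
O = -⅒ (O = 1/(0 - 10) = 1/(-10) = -⅒ ≈ -0.10000)
g = -21/4 (g = -5 + 1/(-3 - 1) = -5 + 1/(-4) = -5 - ¼ = -21/4 ≈ -5.2500)
K(R) = -8/33 (K(R) = 2/(-3 - 21/4) = 2/(-33/4) = 2*(-4/33) = -8/33)
(-241 + K(O))*r(-5, 16) = (-241 - 8/33)*16 = -7961/33*16 = -127376/33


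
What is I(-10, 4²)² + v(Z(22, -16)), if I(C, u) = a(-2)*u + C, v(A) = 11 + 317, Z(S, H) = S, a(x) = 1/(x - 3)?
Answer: 12556/25 ≈ 502.24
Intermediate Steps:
a(x) = 1/(-3 + x)
v(A) = 328
I(C, u) = C - u/5 (I(C, u) = u/(-3 - 2) + C = u/(-5) + C = -u/5 + C = C - u/5)
I(-10, 4²)² + v(Z(22, -16)) = (-10 - ⅕*4²)² + 328 = (-10 - ⅕*16)² + 328 = (-10 - 16/5)² + 328 = (-66/5)² + 328 = 4356/25 + 328 = 12556/25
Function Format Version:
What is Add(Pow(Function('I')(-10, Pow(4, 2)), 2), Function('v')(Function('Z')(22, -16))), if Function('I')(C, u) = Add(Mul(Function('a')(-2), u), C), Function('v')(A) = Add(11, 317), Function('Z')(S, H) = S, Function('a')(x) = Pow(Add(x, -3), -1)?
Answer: Rational(12556, 25) ≈ 502.24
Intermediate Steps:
Function('a')(x) = Pow(Add(-3, x), -1)
Function('v')(A) = 328
Function('I')(C, u) = Add(C, Mul(Rational(-1, 5), u)) (Function('I')(C, u) = Add(Mul(Pow(Add(-3, -2), -1), u), C) = Add(Mul(Pow(-5, -1), u), C) = Add(Mul(Rational(-1, 5), u), C) = Add(C, Mul(Rational(-1, 5), u)))
Add(Pow(Function('I')(-10, Pow(4, 2)), 2), Function('v')(Function('Z')(22, -16))) = Add(Pow(Add(-10, Mul(Rational(-1, 5), Pow(4, 2))), 2), 328) = Add(Pow(Add(-10, Mul(Rational(-1, 5), 16)), 2), 328) = Add(Pow(Add(-10, Rational(-16, 5)), 2), 328) = Add(Pow(Rational(-66, 5), 2), 328) = Add(Rational(4356, 25), 328) = Rational(12556, 25)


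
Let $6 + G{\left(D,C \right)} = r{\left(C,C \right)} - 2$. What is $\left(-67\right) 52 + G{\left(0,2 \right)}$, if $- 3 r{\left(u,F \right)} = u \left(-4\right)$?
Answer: $- \frac{10468}{3} \approx -3489.3$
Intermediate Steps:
$r{\left(u,F \right)} = \frac{4 u}{3}$ ($r{\left(u,F \right)} = - \frac{u \left(-4\right)}{3} = - \frac{\left(-4\right) u}{3} = \frac{4 u}{3}$)
$G{\left(D,C \right)} = -8 + \frac{4 C}{3}$ ($G{\left(D,C \right)} = -6 + \left(\frac{4 C}{3} - 2\right) = -6 + \left(-2 + \frac{4 C}{3}\right) = -8 + \frac{4 C}{3}$)
$\left(-67\right) 52 + G{\left(0,2 \right)} = \left(-67\right) 52 + \left(-8 + \frac{4}{3} \cdot 2\right) = -3484 + \left(-8 + \frac{8}{3}\right) = -3484 - \frac{16}{3} = - \frac{10468}{3}$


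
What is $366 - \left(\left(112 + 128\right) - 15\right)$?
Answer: $141$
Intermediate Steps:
$366 - \left(\left(112 + 128\right) - 15\right) = 366 - \left(240 - 15\right) = 366 - 225 = 141$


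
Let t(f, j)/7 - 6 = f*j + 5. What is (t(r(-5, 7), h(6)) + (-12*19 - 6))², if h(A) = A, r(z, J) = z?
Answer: 134689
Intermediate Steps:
t(f, j) = 77 + 7*f*j (t(f, j) = 42 + 7*(f*j + 5) = 42 + 7*(5 + f*j) = 42 + (35 + 7*f*j) = 77 + 7*f*j)
(t(r(-5, 7), h(6)) + (-12*19 - 6))² = ((77 + 7*(-5)*6) + (-12*19 - 6))² = ((77 - 210) + (-228 - 6))² = (-133 - 234)² = (-367)² = 134689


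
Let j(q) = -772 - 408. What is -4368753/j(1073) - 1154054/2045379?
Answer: 8934393858667/2413547220 ≈ 3701.8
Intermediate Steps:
j(q) = -1180
-4368753/j(1073) - 1154054/2045379 = -4368753/(-1180) - 1154054/2045379 = -4368753*(-1/1180) - 1154054*1/2045379 = 4368753/1180 - 1154054/2045379 = 8934393858667/2413547220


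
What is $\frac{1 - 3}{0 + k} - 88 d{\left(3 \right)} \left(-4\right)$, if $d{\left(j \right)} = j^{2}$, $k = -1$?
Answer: $3170$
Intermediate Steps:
$\frac{1 - 3}{0 + k} - 88 d{\left(3 \right)} \left(-4\right) = \frac{1 - 3}{0 - 1} - 88 \cdot 3^{2} \left(-4\right) = \frac{1}{-1} \left(-2\right) - 88 \cdot 9 \left(-4\right) = \left(-1\right) \left(-2\right) - -3168 = 2 + 3168 = 3170$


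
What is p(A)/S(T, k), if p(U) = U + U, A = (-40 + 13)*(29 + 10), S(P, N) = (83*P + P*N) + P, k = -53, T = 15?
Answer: -702/155 ≈ -4.5290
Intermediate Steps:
S(P, N) = 84*P + N*P (S(P, N) = (83*P + N*P) + P = 84*P + N*P)
A = -1053 (A = -27*39 = -1053)
p(U) = 2*U
p(A)/S(T, k) = (2*(-1053))/((15*(84 - 53))) = -2106/(15*31) = -2106/465 = -2106*1/465 = -702/155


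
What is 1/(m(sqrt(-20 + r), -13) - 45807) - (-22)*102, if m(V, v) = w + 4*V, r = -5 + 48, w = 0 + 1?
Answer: 2354168335793/1049094634 - sqrt(23)/524547317 ≈ 2244.0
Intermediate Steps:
w = 1
r = 43
m(V, v) = 1 + 4*V
1/(m(sqrt(-20 + r), -13) - 45807) - (-22)*102 = 1/((1 + 4*sqrt(-20 + 43)) - 45807) - (-22)*102 = 1/((1 + 4*sqrt(23)) - 45807) - 1*(-2244) = 1/(-45806 + 4*sqrt(23)) + 2244 = 2244 + 1/(-45806 + 4*sqrt(23))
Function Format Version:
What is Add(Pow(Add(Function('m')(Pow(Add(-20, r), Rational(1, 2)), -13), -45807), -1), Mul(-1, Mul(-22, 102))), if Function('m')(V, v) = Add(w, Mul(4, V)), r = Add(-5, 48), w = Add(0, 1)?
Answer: Add(Rational(2354168335793, 1049094634), Mul(Rational(-1, 524547317), Pow(23, Rational(1, 2)))) ≈ 2244.0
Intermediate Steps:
w = 1
r = 43
Function('m')(V, v) = Add(1, Mul(4, V))
Add(Pow(Add(Function('m')(Pow(Add(-20, r), Rational(1, 2)), -13), -45807), -1), Mul(-1, Mul(-22, 102))) = Add(Pow(Add(Add(1, Mul(4, Pow(Add(-20, 43), Rational(1, 2)))), -45807), -1), Mul(-1, Mul(-22, 102))) = Add(Pow(Add(Add(1, Mul(4, Pow(23, Rational(1, 2)))), -45807), -1), Mul(-1, -2244)) = Add(Pow(Add(-45806, Mul(4, Pow(23, Rational(1, 2)))), -1), 2244) = Add(2244, Pow(Add(-45806, Mul(4, Pow(23, Rational(1, 2)))), -1))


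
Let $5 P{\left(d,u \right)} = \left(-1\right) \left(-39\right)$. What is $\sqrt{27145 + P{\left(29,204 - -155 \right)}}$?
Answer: $\frac{2 \sqrt{169705}}{5} \approx 164.78$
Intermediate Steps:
$P{\left(d,u \right)} = \frac{39}{5}$ ($P{\left(d,u \right)} = \frac{\left(-1\right) \left(-39\right)}{5} = \frac{1}{5} \cdot 39 = \frac{39}{5}$)
$\sqrt{27145 + P{\left(29,204 - -155 \right)}} = \sqrt{27145 + \frac{39}{5}} = \sqrt{\frac{135764}{5}} = \frac{2 \sqrt{169705}}{5}$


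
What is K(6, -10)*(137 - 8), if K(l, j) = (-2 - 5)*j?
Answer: 9030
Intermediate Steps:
K(l, j) = -7*j
K(6, -10)*(137 - 8) = (-7*(-10))*(137 - 8) = 70*129 = 9030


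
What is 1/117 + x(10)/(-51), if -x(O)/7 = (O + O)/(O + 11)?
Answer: 277/1989 ≈ 0.13927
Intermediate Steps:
x(O) = -14*O/(11 + O) (x(O) = -7*(O + O)/(O + 11) = -7*2*O/(11 + O) = -14*O/(11 + O))
1/117 + x(10)/(-51) = 1/117 + (-14*10/(11 + 10))/(-51) = 1/117 - (-14)*10/(51*21) = 1/117 - 1/51*(-20/3) = 1/117 + 20/153 = 277/1989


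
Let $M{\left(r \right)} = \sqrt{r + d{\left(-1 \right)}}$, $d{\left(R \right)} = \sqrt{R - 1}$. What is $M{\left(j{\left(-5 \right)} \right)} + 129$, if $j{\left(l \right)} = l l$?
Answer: $129 + \sqrt{25 + i \sqrt{2}} \approx 134.0 + 0.14136 i$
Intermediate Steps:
$j{\left(l \right)} = l^{2}$
$d{\left(R \right)} = \sqrt{-1 + R}$
$M{\left(r \right)} = \sqrt{r + i \sqrt{2}}$ ($M{\left(r \right)} = \sqrt{r + \sqrt{-1 - 1}} = \sqrt{r + \sqrt{-2}} = \sqrt{r + i \sqrt{2}}$)
$M{\left(j{\left(-5 \right)} \right)} + 129 = \sqrt{\left(-5\right)^{2} + i \sqrt{2}} + 129 = \sqrt{25 + i \sqrt{2}} + 129 = 129 + \sqrt{25 + i \sqrt{2}}$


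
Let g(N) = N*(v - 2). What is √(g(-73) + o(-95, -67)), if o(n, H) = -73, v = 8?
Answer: I*√511 ≈ 22.605*I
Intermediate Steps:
g(N) = 6*N (g(N) = N*(8 - 2) = N*6 = 6*N)
√(g(-73) + o(-95, -67)) = √(6*(-73) - 73) = √(-438 - 73) = √(-511) = I*√511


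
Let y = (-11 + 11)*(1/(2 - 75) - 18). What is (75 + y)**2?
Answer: 5625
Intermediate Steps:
y = 0 (y = 0*(1/(-73) - 18) = 0*(-1/73 - 18) = 0*(-1315/73) = 0)
(75 + y)**2 = (75 + 0)**2 = 75**2 = 5625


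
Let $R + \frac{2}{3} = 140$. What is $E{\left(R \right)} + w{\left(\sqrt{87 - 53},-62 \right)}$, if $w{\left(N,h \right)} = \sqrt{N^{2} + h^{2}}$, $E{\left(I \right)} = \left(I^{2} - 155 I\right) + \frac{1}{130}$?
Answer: $- \frac{2553971}{1170} + \sqrt{3878} \approx -2120.6$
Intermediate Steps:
$R = \frac{418}{3}$ ($R = - \frac{2}{3} + 140 = \frac{418}{3} \approx 139.33$)
$E{\left(I \right)} = \frac{1}{130} + I^{2} - 155 I$ ($E{\left(I \right)} = \left(I^{2} - 155 I\right) + \frac{1}{130} = \frac{1}{130} + I^{2} - 155 I$)
$E{\left(R \right)} + w{\left(\sqrt{87 - 53},-62 \right)} = \left(\frac{1}{130} + \left(\frac{418}{3}\right)^{2} - \frac{64790}{3}\right) + \sqrt{\left(\sqrt{87 - 53}\right)^{2} + \left(-62\right)^{2}} = \left(\frac{1}{130} + \frac{174724}{9} - \frac{64790}{3}\right) + \sqrt{\left(\sqrt{34}\right)^{2} + 3844} = - \frac{2553971}{1170} + \sqrt{34 + 3844} = - \frac{2553971}{1170} + \sqrt{3878}$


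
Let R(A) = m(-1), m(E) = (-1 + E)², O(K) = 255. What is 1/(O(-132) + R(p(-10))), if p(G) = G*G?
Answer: 1/259 ≈ 0.0038610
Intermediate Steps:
p(G) = G²
R(A) = 4 (R(A) = (-1 - 1)² = (-2)² = 4)
1/(O(-132) + R(p(-10))) = 1/(255 + 4) = 1/259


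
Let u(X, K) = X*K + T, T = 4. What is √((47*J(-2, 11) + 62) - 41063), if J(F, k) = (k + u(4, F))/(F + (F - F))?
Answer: I*√164662/2 ≈ 202.89*I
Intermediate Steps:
u(X, K) = 4 + K*X (u(X, K) = X*K + 4 = K*X + 4 = 4 + K*X)
J(F, k) = (4 + k + 4*F)/F (J(F, k) = (k + (4 + F*4))/(F + (F - F)) = (k + (4 + 4*F))/(F + 0) = (4 + k + 4*F)/F)
√((47*J(-2, 11) + 62) - 41063) = √((47*((4 + 11 + 4*(-2))/(-2)) + 62) - 41063) = √((47*(-(4 + 11 - 8)/2) + 62) - 41063) = √((47*(-½*7) + 62) - 41063) = √((47*(-7/2) + 62) - 41063) = √((-329/2 + 62) - 41063) = √(-205/2 - 41063) = √(-82331/2) = I*√164662/2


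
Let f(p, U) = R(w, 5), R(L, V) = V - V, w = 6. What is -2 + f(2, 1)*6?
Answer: -2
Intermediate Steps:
R(L, V) = 0
f(p, U) = 0
-2 + f(2, 1)*6 = -2 + 0*6 = -2 + 0 = -2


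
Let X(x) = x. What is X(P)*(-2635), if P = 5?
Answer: -13175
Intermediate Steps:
X(P)*(-2635) = 5*(-2635) = -13175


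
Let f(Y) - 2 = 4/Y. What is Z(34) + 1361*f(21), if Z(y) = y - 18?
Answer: 62942/21 ≈ 2997.2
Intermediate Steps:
Z(y) = -18 + y
f(Y) = 2 + 4/Y
Z(34) + 1361*f(21) = (-18 + 34) + 1361*(2 + 4/21) = 16 + 1361*(2 + 4*(1/21)) = 16 + 1361*(2 + 4/21) = 16 + 1361*(46/21) = 16 + 62606/21 = 62942/21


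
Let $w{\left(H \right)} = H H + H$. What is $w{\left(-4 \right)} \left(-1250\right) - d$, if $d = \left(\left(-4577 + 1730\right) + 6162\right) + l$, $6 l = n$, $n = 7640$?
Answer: $- \frac{58765}{3} \approx -19588.0$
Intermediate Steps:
$l = \frac{3820}{3}$ ($l = \frac{1}{6} \cdot 7640 = \frac{3820}{3} \approx 1273.3$)
$w{\left(H \right)} = H + H^{2}$ ($w{\left(H \right)} = H^{2} + H = H + H^{2}$)
$d = \frac{13765}{3}$ ($d = \left(\left(-4577 + 1730\right) + 6162\right) + \frac{3820}{3} = \left(-2847 + 6162\right) + \frac{3820}{3} = 3315 + \frac{3820}{3} = \frac{13765}{3} \approx 4588.3$)
$w{\left(-4 \right)} \left(-1250\right) - d = - 4 \left(1 - 4\right) \left(-1250\right) - \frac{13765}{3} = \left(-4\right) \left(-3\right) \left(-1250\right) - \frac{13765}{3} = 12 \left(-1250\right) - \frac{13765}{3} = -15000 - \frac{13765}{3} = - \frac{58765}{3}$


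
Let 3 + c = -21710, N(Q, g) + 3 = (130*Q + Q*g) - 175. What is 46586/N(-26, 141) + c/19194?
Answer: -12512219/1650684 ≈ -7.5800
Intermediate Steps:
N(Q, g) = -178 + 130*Q + Q*g (N(Q, g) = -3 + ((130*Q + Q*g) - 175) = -3 + (-175 + 130*Q + Q*g) = -178 + 130*Q + Q*g)
c = -21713 (c = -3 - 21710 = -21713)
46586/N(-26, 141) + c/19194 = 46586/(-178 + 130*(-26) - 26*141) - 21713/19194 = 46586/(-178 - 3380 - 3666) - 21713*1/19194 = 46586/(-7224) - 21713/19194 = 46586*(-1/7224) - 21713/19194 = -23293/3612 - 21713/19194 = -12512219/1650684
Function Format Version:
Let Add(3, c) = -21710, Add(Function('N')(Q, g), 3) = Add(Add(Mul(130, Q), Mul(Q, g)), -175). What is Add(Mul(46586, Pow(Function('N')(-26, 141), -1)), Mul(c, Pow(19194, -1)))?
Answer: Rational(-12512219, 1650684) ≈ -7.5800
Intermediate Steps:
Function('N')(Q, g) = Add(-178, Mul(130, Q), Mul(Q, g)) (Function('N')(Q, g) = Add(-3, Add(Add(Mul(130, Q), Mul(Q, g)), -175)) = Add(-3, Add(-175, Mul(130, Q), Mul(Q, g))) = Add(-178, Mul(130, Q), Mul(Q, g)))
c = -21713 (c = Add(-3, -21710) = -21713)
Add(Mul(46586, Pow(Function('N')(-26, 141), -1)), Mul(c, Pow(19194, -1))) = Add(Mul(46586, Pow(Add(-178, Mul(130, -26), Mul(-26, 141)), -1)), Mul(-21713, Pow(19194, -1))) = Add(Mul(46586, Pow(Add(-178, -3380, -3666), -1)), Mul(-21713, Rational(1, 19194))) = Add(Mul(46586, Pow(-7224, -1)), Rational(-21713, 19194)) = Add(Mul(46586, Rational(-1, 7224)), Rational(-21713, 19194)) = Add(Rational(-23293, 3612), Rational(-21713, 19194)) = Rational(-12512219, 1650684)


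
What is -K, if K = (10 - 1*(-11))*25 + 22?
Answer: -547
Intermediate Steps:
K = 547 (K = (10 + 11)*25 + 22 = 21*25 + 22 = 525 + 22 = 547)
-K = -1*547 = -547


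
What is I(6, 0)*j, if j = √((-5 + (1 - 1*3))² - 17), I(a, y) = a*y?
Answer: 0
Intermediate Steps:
j = 4*√2 (j = √((-5 + (1 - 3))² - 17) = √((-5 - 2)² - 17) = √((-7)² - 17) = √(49 - 17) = √32 = 4*√2 ≈ 5.6569)
I(6, 0)*j = (6*0)*(4*√2) = 0*(4*√2) = 0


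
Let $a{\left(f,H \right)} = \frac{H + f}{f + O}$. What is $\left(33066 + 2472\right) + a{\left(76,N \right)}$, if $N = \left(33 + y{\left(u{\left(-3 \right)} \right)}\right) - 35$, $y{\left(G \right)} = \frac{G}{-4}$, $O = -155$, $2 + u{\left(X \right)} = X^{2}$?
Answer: $\frac{11229719}{316} \approx 35537.0$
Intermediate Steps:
$u{\left(X \right)} = -2 + X^{2}$
$y{\left(G \right)} = - \frac{G}{4}$ ($y{\left(G \right)} = G \left(- \frac{1}{4}\right) = - \frac{G}{4}$)
$N = - \frac{15}{4}$ ($N = \left(33 - \frac{-2 + \left(-3\right)^{2}}{4}\right) - 35 = \left(33 - \frac{-2 + 9}{4}\right) - 35 = \left(33 - \frac{7}{4}\right) - 35 = \frac{125}{4} - 35 = - \frac{15}{4} \approx -3.75$)
$a{\left(f,H \right)} = \frac{H + f}{-155 + f}$ ($a{\left(f,H \right)} = \frac{H + f}{f - 155} = \frac{H + f}{-155 + f}$)
$\left(33066 + 2472\right) + a{\left(76,N \right)} = \left(33066 + 2472\right) + \frac{- \frac{15}{4} + 76}{-155 + 76} = 35538 + \frac{1}{-79} \cdot \frac{289}{4} = 35538 - \frac{289}{316} = \frac{11229719}{316}$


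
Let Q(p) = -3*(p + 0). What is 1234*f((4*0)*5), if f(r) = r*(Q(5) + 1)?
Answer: 0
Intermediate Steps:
Q(p) = -3*p
f(r) = -14*r (f(r) = r*(-3*5 + 1) = r*(-15 + 1) = r*(-14) = -14*r)
1234*f((4*0)*5) = 1234*(-14*4*0*5) = 1234*(-0*5) = 1234*(-14*0) = 1234*0 = 0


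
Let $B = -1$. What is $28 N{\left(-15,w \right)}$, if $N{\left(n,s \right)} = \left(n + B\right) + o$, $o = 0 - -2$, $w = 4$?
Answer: $-392$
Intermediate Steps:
$o = 2$ ($o = 0 + 2 = 2$)
$N{\left(n,s \right)} = 1 + n$ ($N{\left(n,s \right)} = \left(n - 1\right) + 2 = \left(-1 + n\right) + 2 = 1 + n$)
$28 N{\left(-15,w \right)} = 28 \left(1 - 15\right) = 28 \left(-14\right) = -392$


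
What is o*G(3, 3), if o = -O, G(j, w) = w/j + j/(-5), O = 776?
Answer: -1552/5 ≈ -310.40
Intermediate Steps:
G(j, w) = -j/5 + w/j (G(j, w) = w/j + j*(-⅕) = w/j - j/5 = -j/5 + w/j)
o = -776 (o = -1*776 = -776)
o*G(3, 3) = -776*(-⅕*3 + 3/3) = -776*(-⅗ + 3*(⅓)) = -776*(-⅗ + 1) = -776*⅖ = -1552/5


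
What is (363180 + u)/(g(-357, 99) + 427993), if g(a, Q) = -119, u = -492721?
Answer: -129541/427874 ≈ -0.30275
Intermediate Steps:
(363180 + u)/(g(-357, 99) + 427993) = (363180 - 492721)/(-119 + 427993) = -129541/427874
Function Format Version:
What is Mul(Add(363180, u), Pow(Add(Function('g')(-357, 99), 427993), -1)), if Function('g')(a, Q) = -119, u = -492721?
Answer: Rational(-129541, 427874) ≈ -0.30275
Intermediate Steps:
Mul(Add(363180, u), Pow(Add(Function('g')(-357, 99), 427993), -1)) = Mul(Add(363180, -492721), Pow(Add(-119, 427993), -1)) = Mul(-129541, Pow(427874, -1)) = Mul(-129541, Rational(1, 427874)) = Rational(-129541, 427874)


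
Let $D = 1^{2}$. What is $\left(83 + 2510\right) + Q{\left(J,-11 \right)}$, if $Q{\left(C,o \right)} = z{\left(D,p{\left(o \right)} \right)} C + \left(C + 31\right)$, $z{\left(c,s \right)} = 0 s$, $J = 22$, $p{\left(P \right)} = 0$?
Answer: $2646$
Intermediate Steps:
$D = 1$
$z{\left(c,s \right)} = 0$
$Q{\left(C,o \right)} = 31 + C$ ($Q{\left(C,o \right)} = 0 C + \left(C + 31\right) = 0 + \left(31 + C\right) = 31 + C$)
$\left(83 + 2510\right) + Q{\left(J,-11 \right)} = \left(83 + 2510\right) + \left(31 + 22\right) = 2593 + 53 = 2646$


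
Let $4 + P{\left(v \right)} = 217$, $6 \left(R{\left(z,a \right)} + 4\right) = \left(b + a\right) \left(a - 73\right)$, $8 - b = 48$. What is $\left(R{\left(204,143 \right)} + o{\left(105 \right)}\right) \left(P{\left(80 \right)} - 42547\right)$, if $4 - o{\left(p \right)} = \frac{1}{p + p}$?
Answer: $- \frac{5341471283}{105} \approx -5.0871 \cdot 10^{7}$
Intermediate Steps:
$b = -40$ ($b = 8 - 48 = -40$)
$R{\left(z,a \right)} = -4 + \frac{\left(-73 + a\right) \left(-40 + a\right)}{6}$ ($R{\left(z,a \right)} = -4 + \frac{\left(-40 + a\right) \left(a - 73\right)}{6} = -4 + \frac{\left(-40 + a\right) \left(-73 + a\right)}{6} = -4 + \frac{\left(-73 + a\right) \left(-40 + a\right)}{6}$)
$P{\left(v \right)} = 213$ ($P{\left(v \right)} = -4 + 217 = 213$)
$o{\left(p \right)} = 4 - \frac{1}{2 p}$ ($o{\left(p \right)} = 4 - \frac{1}{p + p} = 4 - \frac{1}{2 p}$)
$\left(R{\left(204,143 \right)} + o{\left(105 \right)}\right) \left(P{\left(80 \right)} - 42547\right) = \left(\left(\frac{1448}{3} - \frac{16159}{6} + \frac{143^{2}}{6}\right) + \left(4 - \frac{1}{2 \cdot 105}\right)\right) \left(213 - 42547\right) = \left(\left(\frac{1448}{3} - \frac{16159}{6} + \frac{1}{6} \cdot 20449\right) + \left(4 - \frac{1}{210}\right)\right) \left(-42334\right) = \left(\left(\frac{1448}{3} - \frac{16159}{6} + \frac{20449}{6}\right) + \left(4 - \frac{1}{210}\right)\right) \left(-42334\right) = \left(\frac{3593}{3} + \frac{839}{210}\right) \left(-42334\right) = \frac{252349}{210} \left(-42334\right) = - \frac{5341471283}{105}$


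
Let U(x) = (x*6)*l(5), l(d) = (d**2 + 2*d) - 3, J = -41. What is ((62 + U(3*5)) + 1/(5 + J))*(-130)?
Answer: -6884215/18 ≈ -3.8246e+5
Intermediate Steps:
l(d) = -3 + d**2 + 2*d
U(x) = 192*x (U(x) = (x*6)*(-3 + 5**2 + 2*5) = (6*x)*(-3 + 25 + 10) = (6*x)*32 = 192*x)
((62 + U(3*5)) + 1/(5 + J))*(-130) = ((62 + 192*(3*5)) + 1/(5 - 41))*(-130) = ((62 + 192*15) + 1/(-36))*(-130) = ((62 + 2880) - 1/36)*(-130) = (2942 - 1/36)*(-130) = (105911/36)*(-130) = -6884215/18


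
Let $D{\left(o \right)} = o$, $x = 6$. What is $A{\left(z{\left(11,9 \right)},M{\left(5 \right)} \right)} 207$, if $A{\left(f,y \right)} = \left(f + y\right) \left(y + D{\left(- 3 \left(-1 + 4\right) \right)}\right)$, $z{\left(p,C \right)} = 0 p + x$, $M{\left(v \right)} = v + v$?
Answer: $3312$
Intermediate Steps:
$M{\left(v \right)} = 2 v$
$z{\left(p,C \right)} = 6$ ($z{\left(p,C \right)} = 0 p + 6 = 0 + 6 = 6$)
$A{\left(f,y \right)} = \left(-9 + y\right) \left(f + y\right)$ ($A{\left(f,y \right)} = \left(f + y\right) \left(y - 3 \left(-1 + 4\right)\right) = \left(f + y\right) \left(y - 9\right) = \left(f + y\right) \left(-9 + y\right) = \left(-9 + y\right) \left(f + y\right)$)
$A{\left(z{\left(11,9 \right)},M{\left(5 \right)} \right)} 207 = \left(\left(2 \cdot 5\right)^{2} - 54 - 9 \cdot 2 \cdot 5 + 6 \cdot 2 \cdot 5\right) 207 = \left(10^{2} - 54 - 90 + 6 \cdot 10\right) 207 = \left(100 - 54 - 90 + 60\right) 207 = 16 \cdot 207 = 3312$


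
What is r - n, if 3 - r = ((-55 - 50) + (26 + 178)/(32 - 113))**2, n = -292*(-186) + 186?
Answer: -48154264/729 ≈ -66055.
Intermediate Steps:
n = 54498 (n = 54312 + 186 = 54498)
r = -8425222/729 (r = 3 - ((-55 - 50) + (26 + 178)/(32 - 113))**2 = 3 - (-105 + 204/(-81))**2 = 3 - (-105 + 204*(-1/81))**2 = 3 - (-105 - 68/27)**2 = 3 - (-2903/27)**2 = 3 - 1*8427409/729 = 3 - 8427409/729 = -8425222/729 ≈ -11557.)
r - n = -8425222/729 - 1*54498 = -8425222/729 - 54498 = -48154264/729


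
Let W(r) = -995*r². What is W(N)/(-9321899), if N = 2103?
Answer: 4400495955/9321899 ≈ 472.06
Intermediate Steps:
W(N)/(-9321899) = -995*2103²/(-9321899) = -995*4422609*(-1/9321899) = -4400495955*(-1/9321899) = 4400495955/9321899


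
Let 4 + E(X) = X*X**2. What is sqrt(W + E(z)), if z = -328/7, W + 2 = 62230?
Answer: 4*I*sqrt(6100815)/49 ≈ 201.63*I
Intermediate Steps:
W = 62228 (W = -2 + 62230 = 62228)
z = -328/7 (z = -328*1/7 = -328/7 ≈ -46.857)
E(X) = -4 + X**3 (E(X) = -4 + X*X**2 = -4 + X**3)
sqrt(W + E(z)) = sqrt(62228 + (-4 + (-328/7)**3)) = sqrt(62228 + (-4 - 35287552/343)) = sqrt(62228 - 35288924/343) = sqrt(-13944720/343) = 4*I*sqrt(6100815)/49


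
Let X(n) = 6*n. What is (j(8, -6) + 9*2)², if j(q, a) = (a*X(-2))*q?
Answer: 352836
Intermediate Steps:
j(q, a) = -12*a*q (j(q, a) = (a*(6*(-2)))*q = (a*(-12))*q = (-12*a)*q = -12*a*q)
(j(8, -6) + 9*2)² = (-12*(-6)*8 + 9*2)² = (576 + 18)² = 594² = 352836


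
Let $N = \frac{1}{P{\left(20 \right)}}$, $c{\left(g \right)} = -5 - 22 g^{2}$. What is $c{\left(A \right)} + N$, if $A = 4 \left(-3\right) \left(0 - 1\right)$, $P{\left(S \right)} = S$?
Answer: $- \frac{63459}{20} \approx -3172.9$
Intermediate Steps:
$A = 12$ ($A = - 12 \left(0 - 1\right) = \left(-12\right) \left(-1\right) = 12$)
$c{\left(g \right)} = -5 - 22 g^{2}$
$N = \frac{1}{20} \approx 0.05$
$c{\left(A \right)} + N = \left(-5 - 22 \cdot 12^{2}\right) + \frac{1}{20} = \left(-5 - 3168\right) + \frac{1}{20} = -3173 + \frac{1}{20} = - \frac{63459}{20}$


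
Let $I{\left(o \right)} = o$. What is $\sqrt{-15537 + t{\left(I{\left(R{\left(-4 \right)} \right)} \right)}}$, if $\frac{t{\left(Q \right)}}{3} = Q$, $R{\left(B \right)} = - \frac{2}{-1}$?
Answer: $i \sqrt{15531} \approx 124.62 i$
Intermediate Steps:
$R{\left(B \right)} = 2$ ($R{\left(B \right)} = \left(-2\right) \left(-1\right) = 2$)
$t{\left(Q \right)} = 3 Q$
$\sqrt{-15537 + t{\left(I{\left(R{\left(-4 \right)} \right)} \right)}} = \sqrt{-15537 + 3 \cdot 2} = \sqrt{-15537 + 6} = \sqrt{-15531} = i \sqrt{15531}$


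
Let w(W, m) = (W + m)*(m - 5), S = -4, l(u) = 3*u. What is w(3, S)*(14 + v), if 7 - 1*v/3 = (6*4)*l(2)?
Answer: -3573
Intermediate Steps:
v = -411 (v = 21 - 3*6*4*3*2 = 21 - 72*6 = 21 - 3*144 = 21 - 432 = -411)
w(W, m) = (-5 + m)*(W + m) (w(W, m) = (W + m)*(-5 + m) = (-5 + m)*(W + m))
w(3, S)*(14 + v) = ((-4)² - 5*3 - 5*(-4) + 3*(-4))*(14 - 411) = (16 - 15 + 20 - 12)*(-397) = 9*(-397) = -3573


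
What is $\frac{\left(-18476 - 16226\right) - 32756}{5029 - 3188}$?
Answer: $- \frac{67458}{1841} \approx -36.642$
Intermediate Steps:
$\frac{\left(-18476 - 16226\right) - 32756}{5029 - 3188} = \frac{-34702 - 32756}{1841} = \left(-67458\right) \frac{1}{1841} = - \frac{67458}{1841}$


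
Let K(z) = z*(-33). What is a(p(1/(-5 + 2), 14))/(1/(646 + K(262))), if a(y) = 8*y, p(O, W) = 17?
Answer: -1088000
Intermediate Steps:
K(z) = -33*z
a(p(1/(-5 + 2), 14))/(1/(646 + K(262))) = (8*17)/(1/(646 - 33*262)) = 136/(1/(646 - 8646)) = 136/(1/(-8000)) = 136/(-1/8000) = 136*(-8000) = -1088000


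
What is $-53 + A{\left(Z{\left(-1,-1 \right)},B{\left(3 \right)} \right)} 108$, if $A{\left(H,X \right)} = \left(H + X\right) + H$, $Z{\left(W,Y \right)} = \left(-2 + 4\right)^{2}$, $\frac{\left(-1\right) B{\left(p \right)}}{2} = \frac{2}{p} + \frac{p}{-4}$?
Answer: $829$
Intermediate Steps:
$B{\left(p \right)} = \frac{p}{2} - \frac{4}{p}$ ($B{\left(p \right)} = - 2 \left(\frac{2}{p} + \frac{p}{-4}\right) = - 2 \left(\frac{2}{p} + p \left(- \frac{1}{4}\right)\right) = - 2 \left(\frac{2}{p} - \frac{p}{4}\right) = \frac{p}{2} - \frac{4}{p}$)
$Z{\left(W,Y \right)} = 4$ ($Z{\left(W,Y \right)} = 2^{2} = 4$)
$A{\left(H,X \right)} = X + 2 H$
$-53 + A{\left(Z{\left(-1,-1 \right)},B{\left(3 \right)} \right)} 108 = -53 + \left(\left(\frac{1}{2} \cdot 3 - \frac{4}{3}\right) + 2 \cdot 4\right) 108 = -53 + \left(\left(\frac{3}{2} - \frac{4}{3}\right) + 8\right) 108 = -53 + \left(\frac{1}{6} + 8\right) 108 = -53 + \frac{49}{6} \cdot 108 = -53 + 882 = 829$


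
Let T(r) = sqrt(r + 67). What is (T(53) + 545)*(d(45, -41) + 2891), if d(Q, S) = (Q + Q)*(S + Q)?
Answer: 1771795 + 6502*sqrt(30) ≈ 1.8074e+6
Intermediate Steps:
T(r) = sqrt(67 + r)
d(Q, S) = 2*Q*(Q + S) (d(Q, S) = (2*Q)*(Q + S) = 2*Q*(Q + S))
(T(53) + 545)*(d(45, -41) + 2891) = (sqrt(67 + 53) + 545)*(2*45*(45 - 41) + 2891) = (sqrt(120) + 545)*(2*45*4 + 2891) = (2*sqrt(30) + 545)*(360 + 2891) = (545 + 2*sqrt(30))*3251 = 1771795 + 6502*sqrt(30)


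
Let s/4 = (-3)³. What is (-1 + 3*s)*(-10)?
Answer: 3250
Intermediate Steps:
s = -108 (s = 4*(-3)³ = 4*(-27) = -108)
(-1 + 3*s)*(-10) = (-1 + 3*(-108))*(-10) = (-1 - 324)*(-10) = -325*(-10) = 3250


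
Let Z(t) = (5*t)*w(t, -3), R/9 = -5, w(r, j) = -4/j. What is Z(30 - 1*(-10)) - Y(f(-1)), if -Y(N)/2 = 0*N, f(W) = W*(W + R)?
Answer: 800/3 ≈ 266.67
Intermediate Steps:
R = -45 (R = 9*(-5) = -45)
f(W) = W*(-45 + W) (f(W) = W*(W - 45) = W*(-45 + W))
Z(t) = 20*t/3 (Z(t) = (5*t)*(-4/(-3)) = (5*t)*(-4*(-⅓)) = (5*t)*(4/3) = 20*t/3)
Y(N) = 0 (Y(N) = -0*N = -2*0 = 0)
Z(30 - 1*(-10)) - Y(f(-1)) = 20*(30 - 1*(-10))/3 - 1*0 = 20*(30 + 10)/3 + 0 = (20/3)*40 + 0 = 800/3 + 0 = 800/3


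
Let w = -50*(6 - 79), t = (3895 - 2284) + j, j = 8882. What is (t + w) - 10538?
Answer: 3605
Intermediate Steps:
t = 10493 (t = (3895 - 2284) + 8882 = 1611 + 8882 = 10493)
w = 3650 (w = -50*(-73) = 3650)
(t + w) - 10538 = (10493 + 3650) - 10538 = 14143 - 10538 = 3605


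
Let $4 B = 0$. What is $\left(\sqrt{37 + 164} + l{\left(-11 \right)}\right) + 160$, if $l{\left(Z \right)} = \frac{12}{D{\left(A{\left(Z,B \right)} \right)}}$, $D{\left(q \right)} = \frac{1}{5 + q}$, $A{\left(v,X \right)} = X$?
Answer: $220 + \sqrt{201} \approx 234.18$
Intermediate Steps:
$B = 0$ ($B = \frac{1}{4} \cdot 0 = 0$)
$l{\left(Z \right)} = 60$ ($l{\left(Z \right)} = \frac{12}{\frac{1}{5 + 0}} = \frac{12}{\frac{1}{5}} = 12 \frac{1}{\frac{1}{5}} = 12 \cdot 5 = 60$)
$\left(\sqrt{37 + 164} + l{\left(-11 \right)}\right) + 160 = \left(\sqrt{37 + 164} + 60\right) + 160 = \left(\sqrt{201} + 60\right) + 160 = \left(60 + \sqrt{201}\right) + 160 = 220 + \sqrt{201}$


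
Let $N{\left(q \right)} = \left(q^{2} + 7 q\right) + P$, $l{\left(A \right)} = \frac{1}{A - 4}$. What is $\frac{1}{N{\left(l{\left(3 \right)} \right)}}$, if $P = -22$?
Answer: $- \frac{1}{28} \approx -0.035714$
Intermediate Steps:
$l{\left(A \right)} = \frac{1}{-4 + A}$
$N{\left(q \right)} = -22 + q^{2} + 7 q$ ($N{\left(q \right)} = \left(q^{2} + 7 q\right) - 22 = -22 + q^{2} + 7 q$)
$\frac{1}{N{\left(l{\left(3 \right)} \right)}} = \frac{1}{-22 + \left(\frac{1}{-4 + 3}\right)^{2} + \frac{7}{-4 + 3}} = \frac{1}{-22 + \left(\frac{1}{-1}\right)^{2} + \frac{7}{-1}} = \frac{1}{-22 + \left(-1\right)^{2} + 7 \left(-1\right)} = \frac{1}{-22 + 1 - 7} = \frac{1}{-28} = - \frac{1}{28}$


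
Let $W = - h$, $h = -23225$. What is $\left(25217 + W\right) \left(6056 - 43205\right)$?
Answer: $-1799571858$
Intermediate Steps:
$W = 23225$ ($W = \left(-1\right) \left(-23225\right) = 23225$)
$\left(25217 + W\right) \left(6056 - 43205\right) = \left(25217 + 23225\right) \left(6056 - 43205\right) = 48442 \left(-37149\right) = -1799571858$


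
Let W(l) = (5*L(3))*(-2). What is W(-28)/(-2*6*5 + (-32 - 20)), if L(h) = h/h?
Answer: 5/56 ≈ 0.089286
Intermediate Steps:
L(h) = 1
W(l) = -10 (W(l) = (5*1)*(-2) = 5*(-2) = -10)
W(-28)/(-2*6*5 + (-32 - 20)) = -10/(-2*6*5 + (-32 - 20)) = -10/(-12*5 - 52) = -10/(-60 - 52) = -10/(-112) = -1/112*(-10) = 5/56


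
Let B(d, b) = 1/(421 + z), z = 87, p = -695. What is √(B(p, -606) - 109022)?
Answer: 5*I*√281346529/254 ≈ 330.18*I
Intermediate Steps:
B(d, b) = 1/508 (B(d, b) = 1/(421 + 87) = 1/508)
√(B(p, -606) - 109022) = √(1/508 - 109022) = √(-55383175/508) = 5*I*√281346529/254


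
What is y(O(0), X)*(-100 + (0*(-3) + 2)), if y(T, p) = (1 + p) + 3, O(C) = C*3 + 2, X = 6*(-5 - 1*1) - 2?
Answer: 3332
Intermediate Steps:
X = -38 (X = 6*(-5 - 1) - 2 = 6*(-6) - 2 = -36 - 2 = -38)
O(C) = 2 + 3*C (O(C) = 3*C + 2 = 2 + 3*C)
y(T, p) = 4 + p
y(O(0), X)*(-100 + (0*(-3) + 2)) = (4 - 38)*(-100 + (0*(-3) + 2)) = -34*(-100 + (0 + 2)) = -34*(-100 + 2) = -34*(-98) = 3332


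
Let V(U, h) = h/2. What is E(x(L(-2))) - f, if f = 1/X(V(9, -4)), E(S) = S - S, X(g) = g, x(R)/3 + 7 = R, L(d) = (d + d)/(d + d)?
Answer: ½ ≈ 0.50000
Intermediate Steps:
L(d) = 1 (L(d) = (2*d)/((2*d)) = (2*d)*(1/(2*d)) = 1)
V(U, h) = h/2 (V(U, h) = h*(½) = h/2)
x(R) = -21 + 3*R
E(S) = 0
f = -½ (f = 1/((½)*(-4)) = 1/(-2) = -½ ≈ -0.50000)
E(x(L(-2))) - f = 0 - 1*(-½) = 0 + ½ = ½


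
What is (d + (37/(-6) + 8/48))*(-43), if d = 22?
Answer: -688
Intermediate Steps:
(d + (37/(-6) + 8/48))*(-43) = (22 + (37/(-6) + 8/48))*(-43) = (22 + (37*(-1/6) + 8*(1/48)))*(-43) = (22 + (-37/6 + 1/6))*(-43) = (22 - 6)*(-43) = 16*(-43) = -688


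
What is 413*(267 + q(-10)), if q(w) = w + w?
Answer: 102011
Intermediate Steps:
q(w) = 2*w
413*(267 + q(-10)) = 413*(267 + 2*(-10)) = 413*(267 - 20) = 413*247 = 102011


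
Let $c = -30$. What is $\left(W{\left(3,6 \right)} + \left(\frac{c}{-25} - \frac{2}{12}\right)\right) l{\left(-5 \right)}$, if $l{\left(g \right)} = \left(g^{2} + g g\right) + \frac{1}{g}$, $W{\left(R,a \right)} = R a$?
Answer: $\frac{47393}{50} \approx 947.86$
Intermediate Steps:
$l{\left(g \right)} = \frac{1}{g} + 2 g^{2}$ ($l{\left(g \right)} = \left(g^{2} + g^{2}\right) + \frac{1}{g} = 2 g^{2} + \frac{1}{g} = \frac{1}{g} + 2 g^{2}$)
$\left(W{\left(3,6 \right)} + \left(\frac{c}{-25} - \frac{2}{12}\right)\right) l{\left(-5 \right)} = \left(3 \cdot 6 - \left(- \frac{6}{5} + \frac{1}{6}\right)\right) \frac{1 + 2 \left(-5\right)^{3}}{-5} = \left(18 - - \frac{31}{30}\right) \left(- \frac{1 + 2 \left(-125\right)}{5}\right) = \left(18 + \left(\frac{6}{5} - \frac{1}{6}\right)\right) \left(- \frac{1 - 250}{5}\right) = \left(18 + \frac{31}{30}\right) \left(\left(- \frac{1}{5}\right) \left(-249\right)\right) = \frac{571}{30} \cdot \frac{249}{5} = \frac{47393}{50}$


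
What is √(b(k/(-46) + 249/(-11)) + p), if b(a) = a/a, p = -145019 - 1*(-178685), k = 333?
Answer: √33667 ≈ 183.49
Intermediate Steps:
p = 33666 (p = -145019 + 178685 = 33666)
b(a) = 1
√(b(k/(-46) + 249/(-11)) + p) = √(1 + 33666) = √33667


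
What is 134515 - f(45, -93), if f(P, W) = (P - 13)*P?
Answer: 133075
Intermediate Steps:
f(P, W) = P*(-13 + P) (f(P, W) = (-13 + P)*P = P*(-13 + P))
134515 - f(45, -93) = 134515 - 45*(-13 + 45) = 134515 - 45*32 = 134515 - 1*1440 = 134515 - 1440 = 133075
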